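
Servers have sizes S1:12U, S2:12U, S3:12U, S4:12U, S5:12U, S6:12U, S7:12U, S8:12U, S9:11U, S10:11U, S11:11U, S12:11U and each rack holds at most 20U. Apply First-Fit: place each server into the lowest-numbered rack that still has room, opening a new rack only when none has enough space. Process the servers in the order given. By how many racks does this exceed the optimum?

First-Fit: [12] [12] [12] [12] [12] [12] [12] [12] [11] [11] [11] [11] → 12 racks.
12 servers exceed 10U (half the capacity), and no two of those can share a rack, so at least 12 racks are needed.
So 12 is already optimal.

0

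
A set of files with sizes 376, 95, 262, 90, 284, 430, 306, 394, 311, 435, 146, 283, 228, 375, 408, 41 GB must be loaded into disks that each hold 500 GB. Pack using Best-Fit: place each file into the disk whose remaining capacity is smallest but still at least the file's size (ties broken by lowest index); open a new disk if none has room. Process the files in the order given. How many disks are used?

12 disks

disk 1: place 376 GB, 124 GB left
disk 1: place 95 GB, 29 GB left
disk 2: place 262 GB, 238 GB left
disk 2: place 90 GB, 148 GB left
disk 3: place 284 GB, 216 GB left
disk 4: place 430 GB, 70 GB left
disk 5: place 306 GB, 194 GB left
disk 6: place 394 GB, 106 GB left
disk 7: place 311 GB, 189 GB left
disk 8: place 435 GB, 65 GB left
disk 2: place 146 GB, 2 GB left
disk 9: place 283 GB, 217 GB left
disk 10: place 228 GB, 272 GB left
disk 11: place 375 GB, 125 GB left
disk 12: place 408 GB, 92 GB left
disk 8: place 41 GB, 24 GB left
Final disks: [376,95] [262,90,146] [284] [430] [306] [394] [311] [435,41] [283] [228] [375] [408].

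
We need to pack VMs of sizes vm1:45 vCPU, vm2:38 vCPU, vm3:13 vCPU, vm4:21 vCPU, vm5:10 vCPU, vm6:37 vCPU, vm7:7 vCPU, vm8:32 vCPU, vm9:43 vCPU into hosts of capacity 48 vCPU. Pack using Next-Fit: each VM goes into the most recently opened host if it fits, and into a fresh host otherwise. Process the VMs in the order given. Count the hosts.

6

vm1 (45 vCPU) → host 1 (remaining 3 vCPU)
vm2 (38 vCPU) → host 2 (remaining 10 vCPU)
vm3 (13 vCPU) → host 3 (remaining 35 vCPU)
vm4 (21 vCPU) → host 3 (remaining 14 vCPU)
vm5 (10 vCPU) → host 3 (remaining 4 vCPU)
vm6 (37 vCPU) → host 4 (remaining 11 vCPU)
vm7 (7 vCPU) → host 4 (remaining 4 vCPU)
vm8 (32 vCPU) → host 5 (remaining 16 vCPU)
vm9 (43 vCPU) → host 6 (remaining 5 vCPU)
Final hosts: [45] [38] [13,21,10] [37,7] [32] [43].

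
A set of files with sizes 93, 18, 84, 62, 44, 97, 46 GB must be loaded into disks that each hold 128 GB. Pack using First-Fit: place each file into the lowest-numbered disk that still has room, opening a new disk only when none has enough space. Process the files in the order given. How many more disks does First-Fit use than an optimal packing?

0

First-Fit: [93,18] [84,44] [62,46] [97] → 4 disks.
Total size 444 GB; any packing needs at least ⌈444/128⌉ = 4 disks.
So 4 is already optimal.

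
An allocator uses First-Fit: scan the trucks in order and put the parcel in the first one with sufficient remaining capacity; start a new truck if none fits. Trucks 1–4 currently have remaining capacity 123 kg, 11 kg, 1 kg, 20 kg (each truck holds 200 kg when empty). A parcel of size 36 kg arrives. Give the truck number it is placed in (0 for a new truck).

Trucks with room: truck 1 (123 kg).
The first with room is truck 1.

1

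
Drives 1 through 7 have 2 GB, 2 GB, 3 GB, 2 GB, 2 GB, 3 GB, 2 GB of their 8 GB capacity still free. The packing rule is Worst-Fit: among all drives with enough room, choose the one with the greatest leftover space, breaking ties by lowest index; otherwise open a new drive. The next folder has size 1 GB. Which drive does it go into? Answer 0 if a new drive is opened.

Drives with room: drive 1 (2 GB), drive 2 (2 GB), drive 3 (3 GB), drive 4 (2 GB), drive 5 (2 GB), drive 6 (3 GB), drive 7 (2 GB).
Most room is drive 3 with 3 GB free.

3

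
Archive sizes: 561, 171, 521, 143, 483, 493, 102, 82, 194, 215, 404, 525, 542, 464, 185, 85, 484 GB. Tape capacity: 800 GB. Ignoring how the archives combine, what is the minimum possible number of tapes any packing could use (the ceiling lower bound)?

Total size = 561 + 171 + 521 + 143 + 483 + 493 + 102 + 82 + 194 + 215 + 404 + 525 + 542 + 464 + 185 + 85 + 484 = 5654 GB.
⌈5654 / 800⌉ = 8.

8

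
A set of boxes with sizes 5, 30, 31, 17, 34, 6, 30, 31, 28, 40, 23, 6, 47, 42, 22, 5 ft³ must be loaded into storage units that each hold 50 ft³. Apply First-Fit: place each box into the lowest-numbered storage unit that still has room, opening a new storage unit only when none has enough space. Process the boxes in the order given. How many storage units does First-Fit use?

10 storage units

5 ft³ → storage unit 1 (remaining 45 ft³)
30 ft³ → storage unit 1 (remaining 15 ft³)
31 ft³ → storage unit 2 (remaining 19 ft³)
17 ft³ → storage unit 2 (remaining 2 ft³)
34 ft³ → storage unit 3 (remaining 16 ft³)
6 ft³ → storage unit 1 (remaining 9 ft³)
30 ft³ → storage unit 4 (remaining 20 ft³)
31 ft³ → storage unit 5 (remaining 19 ft³)
28 ft³ → storage unit 6 (remaining 22 ft³)
40 ft³ → storage unit 7 (remaining 10 ft³)
23 ft³ → storage unit 8 (remaining 27 ft³)
6 ft³ → storage unit 1 (remaining 3 ft³)
47 ft³ → storage unit 9 (remaining 3 ft³)
42 ft³ → storage unit 10 (remaining 8 ft³)
22 ft³ → storage unit 6 (remaining 0 ft³)
5 ft³ → storage unit 3 (remaining 11 ft³)
Final storage units: [5,30,6,6] [31,17] [34,5] [30] [31] [28,22] [40] [23] [47] [42].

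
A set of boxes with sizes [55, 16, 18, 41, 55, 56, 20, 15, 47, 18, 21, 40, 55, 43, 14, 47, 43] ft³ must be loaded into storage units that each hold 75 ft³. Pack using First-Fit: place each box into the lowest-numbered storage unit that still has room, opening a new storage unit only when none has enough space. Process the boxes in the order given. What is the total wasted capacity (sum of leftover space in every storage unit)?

146

Put 55 ft³ in storage unit 1; 20 ft³ remain.
Put 16 ft³ in storage unit 1; 4 ft³ remain.
Put 18 ft³ in storage unit 2; 57 ft³ remain.
Put 41 ft³ in storage unit 2; 16 ft³ remain.
Put 55 ft³ in storage unit 3; 20 ft³ remain.
Put 56 ft³ in storage unit 4; 19 ft³ remain.
Put 20 ft³ in storage unit 3; 0 ft³ remain.
Put 15 ft³ in storage unit 2; 1 ft³ remain.
Put 47 ft³ in storage unit 5; 28 ft³ remain.
Put 18 ft³ in storage unit 4; 1 ft³ remain.
Put 21 ft³ in storage unit 5; 7 ft³ remain.
Put 40 ft³ in storage unit 6; 35 ft³ remain.
Put 55 ft³ in storage unit 7; 20 ft³ remain.
Put 43 ft³ in storage unit 8; 32 ft³ remain.
Put 14 ft³ in storage unit 6; 21 ft³ remain.
Put 47 ft³ in storage unit 9; 28 ft³ remain.
Put 43 ft³ in storage unit 10; 32 ft³ remain.
10 storage units × 75 ft³ = 750 ft³; used 604 ft³; unused 146 ft³.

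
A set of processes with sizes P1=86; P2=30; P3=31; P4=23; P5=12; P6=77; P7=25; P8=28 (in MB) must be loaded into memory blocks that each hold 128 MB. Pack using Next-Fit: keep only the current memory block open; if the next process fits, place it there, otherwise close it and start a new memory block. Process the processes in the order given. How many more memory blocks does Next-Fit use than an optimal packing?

1

Next-Fit: [86,30] [31,23,12] [77,25] [28] → 4 memory blocks.
Total size 312 MB; any packing needs at least ⌈312/128⌉ = 3 memory blocks.
An optimal packing achieves that bound: [86,31] [77,30,12] [28,25,23] → 3 memory blocks.
Excess: 4 − 3 = 1.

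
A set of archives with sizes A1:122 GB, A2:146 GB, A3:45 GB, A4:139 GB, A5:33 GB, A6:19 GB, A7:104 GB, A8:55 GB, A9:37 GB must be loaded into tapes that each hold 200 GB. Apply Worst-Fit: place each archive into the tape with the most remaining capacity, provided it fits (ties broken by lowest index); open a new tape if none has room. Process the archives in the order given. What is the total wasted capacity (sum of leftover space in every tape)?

tape 1: place A1 (122 GB), 78 GB left
tape 2: place A2 (146 GB), 54 GB left
tape 1: place A3 (45 GB), 33 GB left
tape 3: place A4 (139 GB), 61 GB left
tape 3: place A5 (33 GB), 28 GB left
tape 2: place A6 (19 GB), 35 GB left
tape 4: place A7 (104 GB), 96 GB left
tape 4: place A8 (55 GB), 41 GB left
tape 4: place A9 (37 GB), 4 GB left
4 tapes × 200 GB = 800 GB; used 700 GB; unused 100 GB.

100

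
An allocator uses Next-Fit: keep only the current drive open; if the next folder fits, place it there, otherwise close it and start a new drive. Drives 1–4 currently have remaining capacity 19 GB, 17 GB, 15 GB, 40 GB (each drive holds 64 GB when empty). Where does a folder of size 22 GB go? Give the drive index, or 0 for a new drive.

4

Next-Fit only looks at drive 4, which has 40 GB free.
22 GB fits there.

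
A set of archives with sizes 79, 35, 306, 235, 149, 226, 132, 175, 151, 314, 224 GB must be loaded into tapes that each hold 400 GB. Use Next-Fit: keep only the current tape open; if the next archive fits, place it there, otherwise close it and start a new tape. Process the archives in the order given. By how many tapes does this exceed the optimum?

1

Next-Fit: [79,35] [306] [235,149] [226,132] [175,151] [314] [224] → 7 tapes.
Total size 2026 GB; any packing needs at least ⌈2026/400⌉ = 6 tapes.
An optimal packing achieves that bound: [314,79] [306,35] [235,151] [226,149] [224,175] [132] → 6 tapes.
Excess: 7 − 6 = 1.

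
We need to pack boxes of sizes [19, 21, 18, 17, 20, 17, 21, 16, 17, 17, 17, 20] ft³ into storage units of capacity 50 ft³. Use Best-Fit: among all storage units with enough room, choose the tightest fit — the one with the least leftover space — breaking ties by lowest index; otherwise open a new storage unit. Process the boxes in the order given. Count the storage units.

Put 19 ft³ in storage unit 1; 31 ft³ remain.
Put 21 ft³ in storage unit 1; 10 ft³ remain.
Put 18 ft³ in storage unit 2; 32 ft³ remain.
Put 17 ft³ in storage unit 2; 15 ft³ remain.
Put 20 ft³ in storage unit 3; 30 ft³ remain.
Put 17 ft³ in storage unit 3; 13 ft³ remain.
Put 21 ft³ in storage unit 4; 29 ft³ remain.
Put 16 ft³ in storage unit 4; 13 ft³ remain.
Put 17 ft³ in storage unit 5; 33 ft³ remain.
Put 17 ft³ in storage unit 5; 16 ft³ remain.
Put 17 ft³ in storage unit 6; 33 ft³ remain.
Put 20 ft³ in storage unit 6; 13 ft³ remain.
Final storage units: [19,21] [18,17] [20,17] [21,16] [17,17] [17,20].

6 storage units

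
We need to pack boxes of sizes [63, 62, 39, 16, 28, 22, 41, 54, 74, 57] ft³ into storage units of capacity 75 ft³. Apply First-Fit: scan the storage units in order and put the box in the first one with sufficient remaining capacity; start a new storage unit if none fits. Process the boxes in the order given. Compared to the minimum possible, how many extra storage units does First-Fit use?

1

First-Fit: [63] [62] [39,16] [28,22] [41] [54] [74] [57] → 8 storage units.
Total size 456 ft³; any packing needs at least ⌈456/75⌉ = 7 storage units.
An optimal packing achieves that bound: [74] [63] [62] [57,16] [54] [41,28] [39,22] → 7 storage units.
Excess: 8 − 7 = 1.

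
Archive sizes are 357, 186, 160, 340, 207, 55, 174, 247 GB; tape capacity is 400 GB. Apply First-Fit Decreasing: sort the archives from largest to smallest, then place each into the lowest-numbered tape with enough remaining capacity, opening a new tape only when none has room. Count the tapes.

5

Sorted descending: 357, 340, 247, 207, 186, 174, 160, 55.
tape 1: place 357 GB, 43 GB left
tape 2: place 340 GB, 60 GB left
tape 3: place 247 GB, 153 GB left
tape 4: place 207 GB, 193 GB left
tape 4: place 186 GB, 7 GB left
tape 5: place 174 GB, 226 GB left
tape 5: place 160 GB, 66 GB left
tape 2: place 55 GB, 5 GB left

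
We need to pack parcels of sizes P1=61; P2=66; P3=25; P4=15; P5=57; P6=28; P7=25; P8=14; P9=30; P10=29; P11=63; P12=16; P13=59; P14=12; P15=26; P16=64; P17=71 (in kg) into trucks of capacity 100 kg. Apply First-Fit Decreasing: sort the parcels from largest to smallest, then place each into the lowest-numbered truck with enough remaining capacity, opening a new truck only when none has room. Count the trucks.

Sorted descending: 71, 66, 64, 63, 61, 59, 57, 30, 29, 28, 26, 25, 25, 16, 15, 14, 12.
Put 71 kg in truck 1; 29 kg remain.
Put 66 kg in truck 2; 34 kg remain.
Put 64 kg in truck 3; 36 kg remain.
Put 63 kg in truck 4; 37 kg remain.
Put 61 kg in truck 5; 39 kg remain.
Put 59 kg in truck 6; 41 kg remain.
Put 57 kg in truck 7; 43 kg remain.
Put 30 kg in truck 2; 4 kg remain.
Put 29 kg in truck 1; 0 kg remain.
Put 28 kg in truck 3; 8 kg remain.
Put 26 kg in truck 4; 11 kg remain.
Put 25 kg in truck 5; 14 kg remain.
Put 25 kg in truck 6; 16 kg remain.
Put 16 kg in truck 6; 0 kg remain.
Put 15 kg in truck 7; 28 kg remain.
Put 14 kg in truck 5; 0 kg remain.
Put 12 kg in truck 7; 16 kg remain.
Final trucks: [71,29] [66,30] [64,28] [63,26] [61,25,14] [59,25,16] [57,15,12].

7 trucks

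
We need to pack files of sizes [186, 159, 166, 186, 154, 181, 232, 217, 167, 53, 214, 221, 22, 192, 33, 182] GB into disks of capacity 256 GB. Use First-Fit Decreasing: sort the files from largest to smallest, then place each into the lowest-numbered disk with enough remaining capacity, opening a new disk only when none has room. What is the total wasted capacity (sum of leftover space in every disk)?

Sorted descending: 232, 221, 217, 214, 192, 186, 186, 182, 181, 167, 166, 159, 154, 53, 33, 22.
232 GB → disk 1 (remaining 24 GB)
221 GB → disk 2 (remaining 35 GB)
217 GB → disk 3 (remaining 39 GB)
214 GB → disk 4 (remaining 42 GB)
192 GB → disk 5 (remaining 64 GB)
186 GB → disk 6 (remaining 70 GB)
186 GB → disk 7 (remaining 70 GB)
182 GB → disk 8 (remaining 74 GB)
181 GB → disk 9 (remaining 75 GB)
167 GB → disk 10 (remaining 89 GB)
166 GB → disk 11 (remaining 90 GB)
159 GB → disk 12 (remaining 97 GB)
154 GB → disk 13 (remaining 102 GB)
53 GB → disk 5 (remaining 11 GB)
33 GB → disk 2 (remaining 2 GB)
22 GB → disk 1 (remaining 2 GB)
13 disks × 256 GB = 3328 GB; used 2565 GB; unused 763 GB.

763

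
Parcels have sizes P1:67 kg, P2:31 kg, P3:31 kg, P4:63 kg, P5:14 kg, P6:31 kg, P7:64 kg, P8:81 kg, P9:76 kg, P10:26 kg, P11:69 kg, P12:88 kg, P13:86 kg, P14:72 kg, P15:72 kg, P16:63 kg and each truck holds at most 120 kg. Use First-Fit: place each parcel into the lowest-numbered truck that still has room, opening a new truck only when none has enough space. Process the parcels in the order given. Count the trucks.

truck 1: place P1 (67 kg), 53 kg left
truck 1: place P2 (31 kg), 22 kg left
truck 2: place P3 (31 kg), 89 kg left
truck 2: place P4 (63 kg), 26 kg left
truck 1: place P5 (14 kg), 8 kg left
truck 3: place P6 (31 kg), 89 kg left
truck 3: place P7 (64 kg), 25 kg left
truck 4: place P8 (81 kg), 39 kg left
truck 5: place P9 (76 kg), 44 kg left
truck 2: place P10 (26 kg), 0 kg left
truck 6: place P11 (69 kg), 51 kg left
truck 7: place P12 (88 kg), 32 kg left
truck 8: place P13 (86 kg), 34 kg left
truck 9: place P14 (72 kg), 48 kg left
truck 10: place P15 (72 kg), 48 kg left
truck 11: place P16 (63 kg), 57 kg left
Final trucks: [67,31,14] [31,63,26] [31,64] [81] [76] [69] [88] [86] [72] [72] [63].

11 trucks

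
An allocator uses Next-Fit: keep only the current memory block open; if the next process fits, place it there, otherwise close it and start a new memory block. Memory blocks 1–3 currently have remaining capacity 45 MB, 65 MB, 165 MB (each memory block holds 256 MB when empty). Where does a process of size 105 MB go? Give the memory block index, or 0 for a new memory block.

Next-Fit only looks at memory block 3, which has 165 MB free.
105 MB fits there.

3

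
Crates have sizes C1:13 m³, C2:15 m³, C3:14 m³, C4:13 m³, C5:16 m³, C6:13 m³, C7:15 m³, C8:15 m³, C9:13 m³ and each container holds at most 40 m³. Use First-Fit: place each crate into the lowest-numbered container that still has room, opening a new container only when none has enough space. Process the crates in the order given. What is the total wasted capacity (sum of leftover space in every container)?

33

Put C1 (13 m³) in container 1; 27 m³ remain.
Put C2 (15 m³) in container 1; 12 m³ remain.
Put C3 (14 m³) in container 2; 26 m³ remain.
Put C4 (13 m³) in container 2; 13 m³ remain.
Put C5 (16 m³) in container 3; 24 m³ remain.
Put C6 (13 m³) in container 2; 0 m³ remain.
Put C7 (15 m³) in container 3; 9 m³ remain.
Put C8 (15 m³) in container 4; 25 m³ remain.
Put C9 (13 m³) in container 4; 12 m³ remain.
4 containers × 40 m³ = 160 m³; used 127 m³; unused 33 m³.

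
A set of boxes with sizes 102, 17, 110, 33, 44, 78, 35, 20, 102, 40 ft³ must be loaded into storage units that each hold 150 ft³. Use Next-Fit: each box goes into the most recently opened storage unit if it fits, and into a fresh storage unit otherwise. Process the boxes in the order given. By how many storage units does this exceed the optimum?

Next-Fit: [102,17] [110,33] [44,78] [35,20] [102,40] → 5 storage units.
Total size 581 ft³; any packing needs at least ⌈581/150⌉ = 4 storage units.
An optimal packing achieves that bound: [110,40] [102,44] [102,35] [78,33,20,17] → 4 storage units.
Excess: 5 − 4 = 1.

1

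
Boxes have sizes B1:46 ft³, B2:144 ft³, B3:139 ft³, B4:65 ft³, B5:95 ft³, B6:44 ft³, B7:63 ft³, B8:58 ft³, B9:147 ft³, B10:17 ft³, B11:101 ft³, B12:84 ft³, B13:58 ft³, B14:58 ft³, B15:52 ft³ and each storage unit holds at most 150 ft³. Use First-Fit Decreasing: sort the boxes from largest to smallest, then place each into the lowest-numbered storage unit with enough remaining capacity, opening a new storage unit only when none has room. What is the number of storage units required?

Sorted descending: 147, 144, 139, 101, 95, 84, 65, 63, 58, 58, 58, 52, 46, 44, 17.
147 ft³ → storage unit 1 (remaining 3 ft³)
144 ft³ → storage unit 2 (remaining 6 ft³)
139 ft³ → storage unit 3 (remaining 11 ft³)
101 ft³ → storage unit 4 (remaining 49 ft³)
95 ft³ → storage unit 5 (remaining 55 ft³)
84 ft³ → storage unit 6 (remaining 66 ft³)
65 ft³ → storage unit 6 (remaining 1 ft³)
63 ft³ → storage unit 7 (remaining 87 ft³)
58 ft³ → storage unit 7 (remaining 29 ft³)
58 ft³ → storage unit 8 (remaining 92 ft³)
58 ft³ → storage unit 8 (remaining 34 ft³)
52 ft³ → storage unit 5 (remaining 3 ft³)
46 ft³ → storage unit 4 (remaining 3 ft³)
44 ft³ → storage unit 9 (remaining 106 ft³)
17 ft³ → storage unit 7 (remaining 12 ft³)
Final storage units: [147] [144] [139] [101,46] [95,52] [84,65] [63,58,17] [58,58] [44].

9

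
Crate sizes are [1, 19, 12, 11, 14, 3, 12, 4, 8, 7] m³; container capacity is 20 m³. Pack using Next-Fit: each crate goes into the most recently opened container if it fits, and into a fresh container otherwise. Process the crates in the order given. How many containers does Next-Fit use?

6

container 1: place 1 m³, 19 m³ left
container 1: place 19 m³, 0 m³ left
container 2: place 12 m³, 8 m³ left
container 3: place 11 m³, 9 m³ left
container 4: place 14 m³, 6 m³ left
container 4: place 3 m³, 3 m³ left
container 5: place 12 m³, 8 m³ left
container 5: place 4 m³, 4 m³ left
container 6: place 8 m³, 12 m³ left
container 6: place 7 m³, 5 m³ left
Final containers: [1,19] [12] [11] [14,3] [12,4] [8,7].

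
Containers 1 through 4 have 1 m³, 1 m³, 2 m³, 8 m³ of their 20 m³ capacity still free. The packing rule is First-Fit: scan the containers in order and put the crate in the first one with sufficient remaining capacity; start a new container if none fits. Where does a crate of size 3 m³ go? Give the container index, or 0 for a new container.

Containers with room: container 4 (8 m³).
The first with room is container 4.

4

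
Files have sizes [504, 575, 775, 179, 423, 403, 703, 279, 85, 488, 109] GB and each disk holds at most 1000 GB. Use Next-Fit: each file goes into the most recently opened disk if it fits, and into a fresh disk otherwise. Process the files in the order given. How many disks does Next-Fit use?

6

504 GB → disk 1 (remaining 496 GB)
575 GB → disk 2 (remaining 425 GB)
775 GB → disk 3 (remaining 225 GB)
179 GB → disk 3 (remaining 46 GB)
423 GB → disk 4 (remaining 577 GB)
403 GB → disk 4 (remaining 174 GB)
703 GB → disk 5 (remaining 297 GB)
279 GB → disk 5 (remaining 18 GB)
85 GB → disk 6 (remaining 915 GB)
488 GB → disk 6 (remaining 427 GB)
109 GB → disk 6 (remaining 318 GB)
Final disks: [504] [575] [775,179] [423,403] [703,279] [85,488,109].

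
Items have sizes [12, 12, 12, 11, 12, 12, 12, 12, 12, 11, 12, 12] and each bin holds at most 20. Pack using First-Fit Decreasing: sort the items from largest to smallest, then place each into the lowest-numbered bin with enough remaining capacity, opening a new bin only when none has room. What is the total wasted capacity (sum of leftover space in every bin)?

98

Sorted descending: 12, 12, 12, 12, 12, 12, 12, 12, 12, 12, 11, 11.
12 → bin 1 (remaining 8)
12 → bin 2 (remaining 8)
12 → bin 3 (remaining 8)
12 → bin 4 (remaining 8)
12 → bin 5 (remaining 8)
12 → bin 6 (remaining 8)
12 → bin 7 (remaining 8)
12 → bin 8 (remaining 8)
12 → bin 9 (remaining 8)
12 → bin 10 (remaining 8)
11 → bin 11 (remaining 9)
11 → bin 12 (remaining 9)
12 bins × 20 = 240; used 142; unused 98.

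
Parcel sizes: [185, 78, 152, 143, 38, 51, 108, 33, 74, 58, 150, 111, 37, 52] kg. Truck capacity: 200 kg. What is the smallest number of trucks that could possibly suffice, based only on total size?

Total size = 185 + 78 + 152 + 143 + 38 + 51 + 108 + 33 + 74 + 58 + 150 + 111 + 37 + 52 = 1270 kg.
⌈1270 / 200⌉ = 7.

7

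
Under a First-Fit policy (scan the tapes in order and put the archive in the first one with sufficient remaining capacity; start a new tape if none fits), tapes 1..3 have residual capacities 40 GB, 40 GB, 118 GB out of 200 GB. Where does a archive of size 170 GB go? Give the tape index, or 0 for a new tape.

No tape has ≥ 170 GB free, so a new tape is opened.

0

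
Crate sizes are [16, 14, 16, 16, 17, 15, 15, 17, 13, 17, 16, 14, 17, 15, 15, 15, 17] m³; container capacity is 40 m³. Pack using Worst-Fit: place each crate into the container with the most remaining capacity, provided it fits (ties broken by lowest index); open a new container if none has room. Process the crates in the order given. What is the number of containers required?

16 m³ → container 1 (remaining 24 m³)
14 m³ → container 1 (remaining 10 m³)
16 m³ → container 2 (remaining 24 m³)
16 m³ → container 2 (remaining 8 m³)
17 m³ → container 3 (remaining 23 m³)
15 m³ → container 3 (remaining 8 m³)
15 m³ → container 4 (remaining 25 m³)
17 m³ → container 4 (remaining 8 m³)
13 m³ → container 5 (remaining 27 m³)
17 m³ → container 5 (remaining 10 m³)
16 m³ → container 6 (remaining 24 m³)
14 m³ → container 6 (remaining 10 m³)
17 m³ → container 7 (remaining 23 m³)
15 m³ → container 7 (remaining 8 m³)
15 m³ → container 8 (remaining 25 m³)
15 m³ → container 8 (remaining 10 m³)
17 m³ → container 9 (remaining 23 m³)

9 containers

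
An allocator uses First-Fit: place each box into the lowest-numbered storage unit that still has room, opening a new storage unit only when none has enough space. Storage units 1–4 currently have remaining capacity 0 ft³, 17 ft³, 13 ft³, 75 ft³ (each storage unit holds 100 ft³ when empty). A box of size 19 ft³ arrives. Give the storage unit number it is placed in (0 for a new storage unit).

Storage units with room: storage unit 4 (75 ft³).
The first with room is storage unit 4.

4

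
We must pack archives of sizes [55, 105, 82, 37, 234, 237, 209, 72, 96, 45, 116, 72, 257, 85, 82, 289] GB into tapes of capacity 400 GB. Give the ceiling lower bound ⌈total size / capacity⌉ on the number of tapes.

Total size = 55 + 105 + 82 + 37 + 234 + 237 + 209 + 72 + 96 + 45 + 116 + 72 + 257 + 85 + 82 + 289 = 2073 GB.
⌈2073 / 400⌉ = 6.

6 tapes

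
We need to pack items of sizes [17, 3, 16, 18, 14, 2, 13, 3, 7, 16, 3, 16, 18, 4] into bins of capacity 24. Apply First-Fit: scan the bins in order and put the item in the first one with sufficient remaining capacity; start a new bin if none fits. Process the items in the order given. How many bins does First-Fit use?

Put 17 in bin 1; 7 remain.
Put 3 in bin 1; 4 remain.
Put 16 in bin 2; 8 remain.
Put 18 in bin 3; 6 remain.
Put 14 in bin 4; 10 remain.
Put 2 in bin 1; 2 remain.
Put 13 in bin 5; 11 remain.
Put 3 in bin 2; 5 remain.
Put 7 in bin 4; 3 remain.
Put 16 in bin 6; 8 remain.
Put 3 in bin 2; 2 remain.
Put 16 in bin 7; 8 remain.
Put 18 in bin 8; 6 remain.
Put 4 in bin 3; 2 remain.

8 bins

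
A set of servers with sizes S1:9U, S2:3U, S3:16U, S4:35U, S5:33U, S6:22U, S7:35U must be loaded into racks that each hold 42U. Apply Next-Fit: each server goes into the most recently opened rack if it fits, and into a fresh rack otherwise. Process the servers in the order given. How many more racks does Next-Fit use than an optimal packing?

1

Next-Fit: [9,3,16] [35] [33] [22] [35] → 5 racks.
Total size 153U; any packing needs at least ⌈153/42⌉ = 4 racks.
An optimal packing achieves that bound: [35,3] [35] [33,9] [22,16] → 4 racks.
Excess: 5 − 4 = 1.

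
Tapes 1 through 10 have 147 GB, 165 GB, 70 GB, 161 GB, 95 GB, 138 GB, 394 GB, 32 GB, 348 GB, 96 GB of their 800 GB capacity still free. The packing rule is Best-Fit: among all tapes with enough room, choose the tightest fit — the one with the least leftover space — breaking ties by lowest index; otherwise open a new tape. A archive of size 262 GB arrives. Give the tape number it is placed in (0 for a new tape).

9

Tapes with room: tape 7 (394 GB), tape 9 (348 GB).
Tightest fit is tape 9 with 348 GB free.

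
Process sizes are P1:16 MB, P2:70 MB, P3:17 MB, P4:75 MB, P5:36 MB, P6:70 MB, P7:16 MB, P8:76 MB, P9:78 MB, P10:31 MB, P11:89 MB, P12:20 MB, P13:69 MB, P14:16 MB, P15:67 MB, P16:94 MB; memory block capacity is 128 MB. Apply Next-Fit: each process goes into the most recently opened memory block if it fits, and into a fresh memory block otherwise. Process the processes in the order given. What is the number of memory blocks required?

9

Put P1 (16 MB) in memory block 1; 112 MB remain.
Put P2 (70 MB) in memory block 1; 42 MB remain.
Put P3 (17 MB) in memory block 1; 25 MB remain.
Put P4 (75 MB) in memory block 2; 53 MB remain.
Put P5 (36 MB) in memory block 2; 17 MB remain.
Put P6 (70 MB) in memory block 3; 58 MB remain.
Put P7 (16 MB) in memory block 3; 42 MB remain.
Put P8 (76 MB) in memory block 4; 52 MB remain.
Put P9 (78 MB) in memory block 5; 50 MB remain.
Put P10 (31 MB) in memory block 5; 19 MB remain.
Put P11 (89 MB) in memory block 6; 39 MB remain.
Put P12 (20 MB) in memory block 6; 19 MB remain.
Put P13 (69 MB) in memory block 7; 59 MB remain.
Put P14 (16 MB) in memory block 7; 43 MB remain.
Put P15 (67 MB) in memory block 8; 61 MB remain.
Put P16 (94 MB) in memory block 9; 34 MB remain.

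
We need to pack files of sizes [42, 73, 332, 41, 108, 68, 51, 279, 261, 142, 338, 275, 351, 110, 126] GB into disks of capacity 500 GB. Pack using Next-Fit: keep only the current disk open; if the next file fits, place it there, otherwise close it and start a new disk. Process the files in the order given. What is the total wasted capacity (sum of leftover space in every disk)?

1403

42 GB → disk 1 (remaining 458 GB)
73 GB → disk 1 (remaining 385 GB)
332 GB → disk 1 (remaining 53 GB)
41 GB → disk 1 (remaining 12 GB)
108 GB → disk 2 (remaining 392 GB)
68 GB → disk 2 (remaining 324 GB)
51 GB → disk 2 (remaining 273 GB)
279 GB → disk 3 (remaining 221 GB)
261 GB → disk 4 (remaining 239 GB)
142 GB → disk 4 (remaining 97 GB)
338 GB → disk 5 (remaining 162 GB)
275 GB → disk 6 (remaining 225 GB)
351 GB → disk 7 (remaining 149 GB)
110 GB → disk 7 (remaining 39 GB)
126 GB → disk 8 (remaining 374 GB)
8 disks × 500 GB = 4000 GB; used 2597 GB; unused 1403 GB.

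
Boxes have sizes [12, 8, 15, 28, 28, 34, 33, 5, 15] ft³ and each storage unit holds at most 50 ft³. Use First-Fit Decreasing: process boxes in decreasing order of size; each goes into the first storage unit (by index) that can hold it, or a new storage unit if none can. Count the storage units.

4

Sorted descending: 34, 33, 28, 28, 15, 15, 12, 8, 5.
storage unit 1: place 34 ft³, 16 ft³ left
storage unit 2: place 33 ft³, 17 ft³ left
storage unit 3: place 28 ft³, 22 ft³ left
storage unit 4: place 28 ft³, 22 ft³ left
storage unit 1: place 15 ft³, 1 ft³ left
storage unit 2: place 15 ft³, 2 ft³ left
storage unit 3: place 12 ft³, 10 ft³ left
storage unit 3: place 8 ft³, 2 ft³ left
storage unit 4: place 5 ft³, 17 ft³ left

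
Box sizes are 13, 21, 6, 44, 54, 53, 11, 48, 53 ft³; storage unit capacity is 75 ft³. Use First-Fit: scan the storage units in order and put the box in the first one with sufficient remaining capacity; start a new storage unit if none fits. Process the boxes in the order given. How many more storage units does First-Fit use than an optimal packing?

First-Fit: [13,21,6,11] [44] [54] [53] [48] [53] → 6 storage units.
Total size 303 ft³; any packing needs at least ⌈303/75⌉ = 5 storage units.
An optimal packing achieves that bound: [54,21] [53,13,6] [53,11] [48] [44] → 5 storage units.
Excess: 6 − 5 = 1.

1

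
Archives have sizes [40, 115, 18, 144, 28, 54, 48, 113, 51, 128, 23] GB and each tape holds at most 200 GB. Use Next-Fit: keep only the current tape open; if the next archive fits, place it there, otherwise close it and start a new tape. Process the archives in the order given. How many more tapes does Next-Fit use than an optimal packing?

1

Next-Fit: [40,115,18] [144,28] [54,48] [113,51] [128,23] → 5 tapes.
Total size 762 GB; any packing needs at least ⌈762/200⌉ = 4 tapes.
An optimal packing achieves that bound: [144,54] [128,51,18] [115,48,28] [113,40,23] → 4 tapes.
Excess: 5 − 4 = 1.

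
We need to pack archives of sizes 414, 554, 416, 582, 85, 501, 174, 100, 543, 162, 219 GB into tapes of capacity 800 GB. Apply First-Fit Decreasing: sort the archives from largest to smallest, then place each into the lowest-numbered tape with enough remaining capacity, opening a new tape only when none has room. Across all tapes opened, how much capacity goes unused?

1050

Sorted descending: 582, 554, 543, 501, 416, 414, 219, 174, 162, 100, 85.
582 GB → tape 1 (remaining 218 GB)
554 GB → tape 2 (remaining 246 GB)
543 GB → tape 3 (remaining 257 GB)
501 GB → tape 4 (remaining 299 GB)
416 GB → tape 5 (remaining 384 GB)
414 GB → tape 6 (remaining 386 GB)
219 GB → tape 2 (remaining 27 GB)
174 GB → tape 1 (remaining 44 GB)
162 GB → tape 3 (remaining 95 GB)
100 GB → tape 4 (remaining 199 GB)
85 GB → tape 3 (remaining 10 GB)
6 tapes × 800 GB = 4800 GB; used 3750 GB; unused 1050 GB.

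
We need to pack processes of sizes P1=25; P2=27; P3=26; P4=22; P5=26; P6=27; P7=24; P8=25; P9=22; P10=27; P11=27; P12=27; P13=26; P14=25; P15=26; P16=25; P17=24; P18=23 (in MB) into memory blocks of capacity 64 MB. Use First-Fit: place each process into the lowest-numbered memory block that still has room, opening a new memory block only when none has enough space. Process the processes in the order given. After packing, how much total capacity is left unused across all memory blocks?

P1 (25 MB) → memory block 1 (remaining 39 MB)
P2 (27 MB) → memory block 1 (remaining 12 MB)
P3 (26 MB) → memory block 2 (remaining 38 MB)
P4 (22 MB) → memory block 2 (remaining 16 MB)
P5 (26 MB) → memory block 3 (remaining 38 MB)
P6 (27 MB) → memory block 3 (remaining 11 MB)
P7 (24 MB) → memory block 4 (remaining 40 MB)
P8 (25 MB) → memory block 4 (remaining 15 MB)
P9 (22 MB) → memory block 5 (remaining 42 MB)
P10 (27 MB) → memory block 5 (remaining 15 MB)
P11 (27 MB) → memory block 6 (remaining 37 MB)
P12 (27 MB) → memory block 6 (remaining 10 MB)
P13 (26 MB) → memory block 7 (remaining 38 MB)
P14 (25 MB) → memory block 7 (remaining 13 MB)
P15 (26 MB) → memory block 8 (remaining 38 MB)
P16 (25 MB) → memory block 8 (remaining 13 MB)
P17 (24 MB) → memory block 9 (remaining 40 MB)
P18 (23 MB) → memory block 9 (remaining 17 MB)
9 memory blocks × 64 MB = 576 MB; used 454 MB; unused 122 MB.

122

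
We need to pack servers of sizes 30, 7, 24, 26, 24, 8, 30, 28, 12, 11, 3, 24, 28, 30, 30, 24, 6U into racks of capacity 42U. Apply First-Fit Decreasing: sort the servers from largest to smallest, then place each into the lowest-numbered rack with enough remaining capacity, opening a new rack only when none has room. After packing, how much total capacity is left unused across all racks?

Sorted descending: 30, 30, 30, 30, 28, 28, 26, 24, 24, 24, 24, 12, 11, 8, 7, 6, 3.
rack 1: place 30U, 12U left
rack 2: place 30U, 12U left
rack 3: place 30U, 12U left
rack 4: place 30U, 12U left
rack 5: place 28U, 14U left
rack 6: place 28U, 14U left
rack 7: place 26U, 16U left
rack 8: place 24U, 18U left
rack 9: place 24U, 18U left
rack 10: place 24U, 18U left
rack 11: place 24U, 18U left
rack 1: place 12U, 0U left
rack 2: place 11U, 1U left
rack 3: place 8U, 4U left
rack 4: place 7U, 5U left
rack 5: place 6U, 8U left
rack 3: place 3U, 1U left
11 racks × 42U = 462U; used 345U; unused 117U.

117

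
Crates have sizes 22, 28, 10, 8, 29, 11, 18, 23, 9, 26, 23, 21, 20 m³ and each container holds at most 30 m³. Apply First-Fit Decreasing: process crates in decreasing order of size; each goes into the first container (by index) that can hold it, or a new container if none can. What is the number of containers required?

9

Sorted descending: 29, 28, 26, 23, 23, 22, 21, 20, 18, 11, 10, 9, 8.
29 m³ → container 1 (remaining 1 m³)
28 m³ → container 2 (remaining 2 m³)
26 m³ → container 3 (remaining 4 m³)
23 m³ → container 4 (remaining 7 m³)
23 m³ → container 5 (remaining 7 m³)
22 m³ → container 6 (remaining 8 m³)
21 m³ → container 7 (remaining 9 m³)
20 m³ → container 8 (remaining 10 m³)
18 m³ → container 9 (remaining 12 m³)
11 m³ → container 9 (remaining 1 m³)
10 m³ → container 8 (remaining 0 m³)
9 m³ → container 7 (remaining 0 m³)
8 m³ → container 6 (remaining 0 m³)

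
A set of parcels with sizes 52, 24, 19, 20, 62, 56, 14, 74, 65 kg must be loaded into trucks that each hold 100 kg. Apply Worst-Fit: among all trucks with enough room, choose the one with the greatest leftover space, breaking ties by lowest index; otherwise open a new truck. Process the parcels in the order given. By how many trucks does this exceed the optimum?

Worst-Fit: [52,24,19] [20,62] [56,14] [74] [65] → 5 trucks.
5 parcels exceed 50 kg (half the capacity), and no two of those can share a truck, so at least 5 trucks are needed.
So 5 is already optimal.

0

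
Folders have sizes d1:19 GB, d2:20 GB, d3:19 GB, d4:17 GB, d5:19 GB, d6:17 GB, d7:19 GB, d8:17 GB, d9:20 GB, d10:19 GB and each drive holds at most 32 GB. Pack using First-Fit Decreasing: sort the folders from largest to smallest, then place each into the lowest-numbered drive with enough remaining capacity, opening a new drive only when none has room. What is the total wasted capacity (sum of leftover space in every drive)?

134

Sorted descending: 20, 20, 19, 19, 19, 19, 19, 17, 17, 17.
drive 1: place 20 GB, 12 GB left
drive 2: place 20 GB, 12 GB left
drive 3: place 19 GB, 13 GB left
drive 4: place 19 GB, 13 GB left
drive 5: place 19 GB, 13 GB left
drive 6: place 19 GB, 13 GB left
drive 7: place 19 GB, 13 GB left
drive 8: place 17 GB, 15 GB left
drive 9: place 17 GB, 15 GB left
drive 10: place 17 GB, 15 GB left
10 drives × 32 GB = 320 GB; used 186 GB; unused 134 GB.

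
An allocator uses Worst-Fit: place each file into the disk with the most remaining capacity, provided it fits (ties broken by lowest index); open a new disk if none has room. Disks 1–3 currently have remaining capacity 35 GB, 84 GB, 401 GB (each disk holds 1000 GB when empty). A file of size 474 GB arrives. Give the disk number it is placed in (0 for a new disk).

No disk has ≥ 474 GB free, so a new disk is opened.

0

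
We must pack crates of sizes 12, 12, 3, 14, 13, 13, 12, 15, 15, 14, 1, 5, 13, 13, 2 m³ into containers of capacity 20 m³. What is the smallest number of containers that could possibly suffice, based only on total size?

Total size = 12 + 12 + 3 + 14 + 13 + 13 + 12 + 15 + 15 + 14 + 1 + 5 + 13 + 13 + 2 = 157 m³.
⌈157 / 20⌉ = 8.

8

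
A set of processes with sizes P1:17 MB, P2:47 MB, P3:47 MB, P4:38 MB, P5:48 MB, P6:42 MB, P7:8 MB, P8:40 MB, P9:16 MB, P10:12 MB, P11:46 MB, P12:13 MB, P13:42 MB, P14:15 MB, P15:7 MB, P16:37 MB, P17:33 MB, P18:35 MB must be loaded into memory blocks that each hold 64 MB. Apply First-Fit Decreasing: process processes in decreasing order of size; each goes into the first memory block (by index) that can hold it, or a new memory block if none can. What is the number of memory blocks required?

11

Sorted descending: 48, 47, 47, 46, 42, 42, 40, 38, 37, 35, 33, 17, 16, 15, 13, 12, 8, 7.
48 MB → memory block 1 (remaining 16 MB)
47 MB → memory block 2 (remaining 17 MB)
47 MB → memory block 3 (remaining 17 MB)
46 MB → memory block 4 (remaining 18 MB)
42 MB → memory block 5 (remaining 22 MB)
42 MB → memory block 6 (remaining 22 MB)
40 MB → memory block 7 (remaining 24 MB)
38 MB → memory block 8 (remaining 26 MB)
37 MB → memory block 9 (remaining 27 MB)
35 MB → memory block 10 (remaining 29 MB)
33 MB → memory block 11 (remaining 31 MB)
17 MB → memory block 2 (remaining 0 MB)
16 MB → memory block 1 (remaining 0 MB)
15 MB → memory block 3 (remaining 2 MB)
13 MB → memory block 4 (remaining 5 MB)
12 MB → memory block 5 (remaining 10 MB)
8 MB → memory block 5 (remaining 2 MB)
7 MB → memory block 6 (remaining 15 MB)
Final memory blocks: [48,16] [47,17] [47,15] [46,13] [42,12,8] [42,7] [40] [38] [37] [35] [33].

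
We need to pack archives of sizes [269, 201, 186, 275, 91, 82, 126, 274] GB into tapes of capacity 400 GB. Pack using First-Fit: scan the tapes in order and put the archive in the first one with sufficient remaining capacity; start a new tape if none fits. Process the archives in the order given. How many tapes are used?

269 GB → tape 1 (remaining 131 GB)
201 GB → tape 2 (remaining 199 GB)
186 GB → tape 2 (remaining 13 GB)
275 GB → tape 3 (remaining 125 GB)
91 GB → tape 1 (remaining 40 GB)
82 GB → tape 3 (remaining 43 GB)
126 GB → tape 4 (remaining 274 GB)
274 GB → tape 4 (remaining 0 GB)

4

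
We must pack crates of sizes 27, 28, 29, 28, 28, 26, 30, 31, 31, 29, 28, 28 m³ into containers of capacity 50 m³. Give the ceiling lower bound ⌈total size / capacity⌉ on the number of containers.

Total size = 27 + 28 + 29 + 28 + 28 + 26 + 30 + 31 + 31 + 29 + 28 + 28 = 343 m³.
⌈343 / 50⌉ = 7.

7 containers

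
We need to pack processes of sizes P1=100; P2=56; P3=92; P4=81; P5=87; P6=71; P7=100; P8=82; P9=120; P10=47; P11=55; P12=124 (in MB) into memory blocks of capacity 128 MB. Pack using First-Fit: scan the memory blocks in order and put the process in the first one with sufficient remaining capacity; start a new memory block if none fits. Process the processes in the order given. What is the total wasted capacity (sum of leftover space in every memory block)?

265

P1 (100 MB) → memory block 1 (remaining 28 MB)
P2 (56 MB) → memory block 2 (remaining 72 MB)
P3 (92 MB) → memory block 3 (remaining 36 MB)
P4 (81 MB) → memory block 4 (remaining 47 MB)
P5 (87 MB) → memory block 5 (remaining 41 MB)
P6 (71 MB) → memory block 2 (remaining 1 MB)
P7 (100 MB) → memory block 6 (remaining 28 MB)
P8 (82 MB) → memory block 7 (remaining 46 MB)
P9 (120 MB) → memory block 8 (remaining 8 MB)
P10 (47 MB) → memory block 4 (remaining 0 MB)
P11 (55 MB) → memory block 9 (remaining 73 MB)
P12 (124 MB) → memory block 10 (remaining 4 MB)
10 memory blocks × 128 MB = 1280 MB; used 1015 MB; unused 265 MB.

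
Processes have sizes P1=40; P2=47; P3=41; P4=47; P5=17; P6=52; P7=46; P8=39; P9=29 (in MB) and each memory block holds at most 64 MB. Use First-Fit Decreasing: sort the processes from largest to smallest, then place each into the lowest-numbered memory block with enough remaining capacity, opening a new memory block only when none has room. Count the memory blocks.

8

Sorted descending: 52, 47, 47, 46, 41, 40, 39, 29, 17.
Put 52 MB in memory block 1; 12 MB remain.
Put 47 MB in memory block 2; 17 MB remain.
Put 47 MB in memory block 3; 17 MB remain.
Put 46 MB in memory block 4; 18 MB remain.
Put 41 MB in memory block 5; 23 MB remain.
Put 40 MB in memory block 6; 24 MB remain.
Put 39 MB in memory block 7; 25 MB remain.
Put 29 MB in memory block 8; 35 MB remain.
Put 17 MB in memory block 2; 0 MB remain.
Final memory blocks: [52] [47,17] [47] [46] [41] [40] [39] [29].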